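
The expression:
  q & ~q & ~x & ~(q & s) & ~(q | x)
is never true.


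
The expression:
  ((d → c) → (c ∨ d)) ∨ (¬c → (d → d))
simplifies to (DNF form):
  True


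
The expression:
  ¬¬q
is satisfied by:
  {q: True}


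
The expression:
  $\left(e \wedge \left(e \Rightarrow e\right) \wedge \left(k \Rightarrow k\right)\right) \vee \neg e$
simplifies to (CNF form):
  $\text{True}$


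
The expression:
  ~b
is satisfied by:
  {b: False}


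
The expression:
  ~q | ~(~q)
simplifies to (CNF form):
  True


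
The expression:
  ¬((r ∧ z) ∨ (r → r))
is never true.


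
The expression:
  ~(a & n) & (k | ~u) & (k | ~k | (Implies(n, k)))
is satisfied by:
  {k: True, u: False, a: False, n: False}
  {n: False, u: False, k: False, a: False}
  {n: True, k: True, u: False, a: False}
  {n: True, u: False, k: False, a: False}
  {a: True, k: True, n: False, u: False}
  {a: True, n: False, u: False, k: False}
  {k: True, u: True, a: False, n: False}
  {n: True, k: True, u: True, a: False}
  {a: True, k: True, u: True, n: False}


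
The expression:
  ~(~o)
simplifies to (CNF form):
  o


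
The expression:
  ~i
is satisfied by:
  {i: False}


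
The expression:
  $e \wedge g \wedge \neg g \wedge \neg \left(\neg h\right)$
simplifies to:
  $\text{False}$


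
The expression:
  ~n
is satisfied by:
  {n: False}


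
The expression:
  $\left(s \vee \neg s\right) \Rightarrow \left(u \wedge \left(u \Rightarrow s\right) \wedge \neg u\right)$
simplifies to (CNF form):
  $\text{False}$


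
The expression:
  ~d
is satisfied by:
  {d: False}


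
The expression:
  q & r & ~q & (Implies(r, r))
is never true.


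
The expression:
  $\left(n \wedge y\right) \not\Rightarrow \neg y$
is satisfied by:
  {y: True, n: True}


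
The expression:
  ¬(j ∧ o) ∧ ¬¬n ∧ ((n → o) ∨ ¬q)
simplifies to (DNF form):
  (n ∧ o ∧ ¬j) ∨ (n ∧ o ∧ ¬o) ∨ (n ∧ ¬j ∧ ¬q) ∨ (n ∧ ¬o ∧ ¬q)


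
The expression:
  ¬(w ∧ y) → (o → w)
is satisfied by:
  {w: True, o: False}
  {o: False, w: False}
  {o: True, w: True}


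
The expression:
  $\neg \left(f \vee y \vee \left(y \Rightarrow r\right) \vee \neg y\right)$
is never true.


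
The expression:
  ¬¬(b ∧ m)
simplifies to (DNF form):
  b ∧ m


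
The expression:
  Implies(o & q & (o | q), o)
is always true.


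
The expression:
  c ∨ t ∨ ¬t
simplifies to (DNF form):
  True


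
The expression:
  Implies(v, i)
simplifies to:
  i | ~v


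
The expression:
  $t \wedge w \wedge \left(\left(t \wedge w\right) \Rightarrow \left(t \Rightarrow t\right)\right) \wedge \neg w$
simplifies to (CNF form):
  $\text{False}$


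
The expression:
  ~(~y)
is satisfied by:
  {y: True}


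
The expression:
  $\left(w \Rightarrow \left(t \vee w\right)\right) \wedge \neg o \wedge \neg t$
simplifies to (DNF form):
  $\neg o \wedge \neg t$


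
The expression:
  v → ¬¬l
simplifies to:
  l ∨ ¬v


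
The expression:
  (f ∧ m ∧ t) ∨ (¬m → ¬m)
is always true.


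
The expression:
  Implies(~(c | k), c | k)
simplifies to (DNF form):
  c | k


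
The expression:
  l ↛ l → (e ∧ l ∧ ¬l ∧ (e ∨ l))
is always true.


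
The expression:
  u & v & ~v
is never true.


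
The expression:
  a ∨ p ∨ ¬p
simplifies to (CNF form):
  True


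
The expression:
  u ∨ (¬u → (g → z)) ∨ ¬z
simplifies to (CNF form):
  True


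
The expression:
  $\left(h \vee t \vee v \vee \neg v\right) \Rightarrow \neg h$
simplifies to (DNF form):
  $\neg h$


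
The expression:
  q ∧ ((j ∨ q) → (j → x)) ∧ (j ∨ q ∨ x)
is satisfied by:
  {x: True, q: True, j: False}
  {q: True, j: False, x: False}
  {j: True, x: True, q: True}


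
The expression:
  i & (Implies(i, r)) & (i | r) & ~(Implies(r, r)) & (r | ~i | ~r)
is never true.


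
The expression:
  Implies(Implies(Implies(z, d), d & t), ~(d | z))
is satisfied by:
  {t: False, z: False, d: False}
  {d: True, t: False, z: False}
  {d: True, z: True, t: False}
  {t: True, d: False, z: False}


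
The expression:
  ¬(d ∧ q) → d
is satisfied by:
  {d: True}


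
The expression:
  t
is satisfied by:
  {t: True}


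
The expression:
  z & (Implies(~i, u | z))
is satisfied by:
  {z: True}


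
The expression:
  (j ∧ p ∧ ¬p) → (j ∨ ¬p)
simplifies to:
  True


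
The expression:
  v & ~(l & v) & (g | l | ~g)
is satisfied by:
  {v: True, l: False}


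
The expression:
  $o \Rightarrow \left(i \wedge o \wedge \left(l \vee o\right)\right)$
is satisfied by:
  {i: True, o: False}
  {o: False, i: False}
  {o: True, i: True}


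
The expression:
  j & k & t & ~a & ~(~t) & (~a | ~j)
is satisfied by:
  {t: True, j: True, k: True, a: False}


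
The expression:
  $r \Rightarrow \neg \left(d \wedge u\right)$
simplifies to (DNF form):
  $\neg d \vee \neg r \vee \neg u$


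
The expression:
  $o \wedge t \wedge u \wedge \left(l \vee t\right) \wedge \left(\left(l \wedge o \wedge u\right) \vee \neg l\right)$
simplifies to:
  $o \wedge t \wedge u$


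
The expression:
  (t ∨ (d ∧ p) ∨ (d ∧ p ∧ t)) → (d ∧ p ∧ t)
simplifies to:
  (¬d ∧ ¬t) ∨ (¬p ∧ ¬t) ∨ (d ∧ p ∧ t)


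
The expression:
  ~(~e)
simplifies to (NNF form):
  e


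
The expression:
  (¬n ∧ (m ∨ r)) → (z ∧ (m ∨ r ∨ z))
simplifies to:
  n ∨ z ∨ (¬m ∧ ¬r)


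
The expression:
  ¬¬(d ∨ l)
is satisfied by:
  {d: True, l: True}
  {d: True, l: False}
  {l: True, d: False}


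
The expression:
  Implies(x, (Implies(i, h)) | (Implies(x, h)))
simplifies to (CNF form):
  h | ~i | ~x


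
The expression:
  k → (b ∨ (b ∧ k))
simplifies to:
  b ∨ ¬k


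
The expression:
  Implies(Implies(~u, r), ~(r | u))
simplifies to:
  ~r & ~u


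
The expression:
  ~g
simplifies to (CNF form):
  ~g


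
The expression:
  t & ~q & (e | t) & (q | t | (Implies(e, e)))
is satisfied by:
  {t: True, q: False}


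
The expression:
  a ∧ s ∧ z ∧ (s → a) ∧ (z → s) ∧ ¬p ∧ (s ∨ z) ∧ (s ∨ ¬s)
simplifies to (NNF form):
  a ∧ s ∧ z ∧ ¬p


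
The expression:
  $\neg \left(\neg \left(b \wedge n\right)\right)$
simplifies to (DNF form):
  $b \wedge n$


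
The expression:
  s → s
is always true.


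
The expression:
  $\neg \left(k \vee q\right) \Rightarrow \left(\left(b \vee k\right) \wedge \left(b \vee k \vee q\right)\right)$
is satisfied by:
  {b: True, q: True, k: True}
  {b: True, q: True, k: False}
  {b: True, k: True, q: False}
  {b: True, k: False, q: False}
  {q: True, k: True, b: False}
  {q: True, k: False, b: False}
  {k: True, q: False, b: False}


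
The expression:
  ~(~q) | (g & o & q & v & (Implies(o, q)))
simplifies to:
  q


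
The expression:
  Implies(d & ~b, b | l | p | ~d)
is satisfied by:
  {b: True, l: True, p: True, d: False}
  {b: True, l: True, p: False, d: False}
  {b: True, p: True, l: False, d: False}
  {b: True, p: False, l: False, d: False}
  {l: True, p: True, b: False, d: False}
  {l: True, b: False, p: False, d: False}
  {l: False, p: True, b: False, d: False}
  {l: False, b: False, p: False, d: False}
  {b: True, d: True, l: True, p: True}
  {b: True, d: True, l: True, p: False}
  {b: True, d: True, p: True, l: False}
  {b: True, d: True, p: False, l: False}
  {d: True, l: True, p: True, b: False}
  {d: True, l: True, p: False, b: False}
  {d: True, p: True, l: False, b: False}


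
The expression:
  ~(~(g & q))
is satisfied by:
  {g: True, q: True}


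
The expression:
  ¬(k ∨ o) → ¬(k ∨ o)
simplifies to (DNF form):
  True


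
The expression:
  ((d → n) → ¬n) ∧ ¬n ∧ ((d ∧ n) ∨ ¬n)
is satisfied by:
  {n: False}


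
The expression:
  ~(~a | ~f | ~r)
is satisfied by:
  {r: True, a: True, f: True}


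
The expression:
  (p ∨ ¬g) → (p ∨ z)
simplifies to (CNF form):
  g ∨ p ∨ z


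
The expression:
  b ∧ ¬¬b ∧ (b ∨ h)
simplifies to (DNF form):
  b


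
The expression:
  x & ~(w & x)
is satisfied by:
  {x: True, w: False}


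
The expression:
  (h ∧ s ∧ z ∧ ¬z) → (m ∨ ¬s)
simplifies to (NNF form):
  True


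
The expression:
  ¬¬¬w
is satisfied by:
  {w: False}


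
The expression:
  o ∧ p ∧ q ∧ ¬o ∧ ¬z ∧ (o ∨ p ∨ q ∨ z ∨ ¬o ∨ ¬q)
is never true.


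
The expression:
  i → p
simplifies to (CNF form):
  p ∨ ¬i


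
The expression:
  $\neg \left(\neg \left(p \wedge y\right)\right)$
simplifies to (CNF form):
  $p \wedge y$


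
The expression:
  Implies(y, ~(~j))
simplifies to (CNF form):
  j | ~y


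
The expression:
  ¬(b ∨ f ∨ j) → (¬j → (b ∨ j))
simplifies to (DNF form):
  b ∨ f ∨ j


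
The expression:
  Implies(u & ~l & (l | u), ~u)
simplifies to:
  l | ~u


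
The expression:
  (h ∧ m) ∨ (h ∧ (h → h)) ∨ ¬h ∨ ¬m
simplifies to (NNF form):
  True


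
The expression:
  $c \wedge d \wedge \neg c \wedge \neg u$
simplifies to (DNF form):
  $\text{False}$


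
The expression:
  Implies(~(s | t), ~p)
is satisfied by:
  {t: True, s: True, p: False}
  {t: True, p: False, s: False}
  {s: True, p: False, t: False}
  {s: False, p: False, t: False}
  {t: True, s: True, p: True}
  {t: True, p: True, s: False}
  {s: True, p: True, t: False}


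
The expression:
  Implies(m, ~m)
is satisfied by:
  {m: False}


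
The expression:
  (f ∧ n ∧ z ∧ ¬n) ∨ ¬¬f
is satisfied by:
  {f: True}


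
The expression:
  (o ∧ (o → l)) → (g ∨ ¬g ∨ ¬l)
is always true.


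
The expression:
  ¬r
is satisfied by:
  {r: False}


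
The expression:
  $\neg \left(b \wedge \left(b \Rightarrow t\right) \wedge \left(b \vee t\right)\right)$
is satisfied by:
  {t: False, b: False}
  {b: True, t: False}
  {t: True, b: False}


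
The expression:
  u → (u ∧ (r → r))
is always true.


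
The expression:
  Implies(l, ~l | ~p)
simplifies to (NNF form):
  ~l | ~p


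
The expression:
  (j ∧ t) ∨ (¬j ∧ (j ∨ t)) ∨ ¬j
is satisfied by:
  {t: True, j: False}
  {j: False, t: False}
  {j: True, t: True}


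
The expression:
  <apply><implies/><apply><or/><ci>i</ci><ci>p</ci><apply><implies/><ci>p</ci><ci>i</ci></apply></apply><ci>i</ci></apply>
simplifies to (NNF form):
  <ci>i</ci>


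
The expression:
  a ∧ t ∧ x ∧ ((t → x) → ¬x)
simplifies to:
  False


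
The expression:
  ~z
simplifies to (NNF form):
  ~z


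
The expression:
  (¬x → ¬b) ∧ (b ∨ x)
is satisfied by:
  {x: True}


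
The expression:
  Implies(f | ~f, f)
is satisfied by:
  {f: True}


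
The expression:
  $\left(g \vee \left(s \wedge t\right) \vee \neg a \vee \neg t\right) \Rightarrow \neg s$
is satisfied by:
  {s: False}


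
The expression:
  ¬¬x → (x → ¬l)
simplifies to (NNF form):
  ¬l ∨ ¬x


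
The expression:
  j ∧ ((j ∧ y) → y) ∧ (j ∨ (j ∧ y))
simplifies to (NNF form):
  j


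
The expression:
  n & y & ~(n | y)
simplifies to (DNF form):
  False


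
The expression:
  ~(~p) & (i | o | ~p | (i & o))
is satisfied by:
  {p: True, i: True, o: True}
  {p: True, i: True, o: False}
  {p: True, o: True, i: False}


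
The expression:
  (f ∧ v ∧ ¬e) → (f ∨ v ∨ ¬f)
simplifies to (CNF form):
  True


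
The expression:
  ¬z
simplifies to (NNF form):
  ¬z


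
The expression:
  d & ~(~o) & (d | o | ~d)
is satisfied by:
  {d: True, o: True}


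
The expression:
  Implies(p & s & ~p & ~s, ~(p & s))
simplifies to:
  True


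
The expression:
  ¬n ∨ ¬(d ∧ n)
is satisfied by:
  {d: False, n: False}
  {n: True, d: False}
  {d: True, n: False}


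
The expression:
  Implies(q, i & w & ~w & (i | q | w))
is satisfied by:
  {q: False}


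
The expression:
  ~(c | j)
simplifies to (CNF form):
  ~c & ~j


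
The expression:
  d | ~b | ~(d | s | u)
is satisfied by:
  {d: True, s: False, u: False, b: False}
  {d: True, u: True, s: False, b: False}
  {d: True, s: True, u: False, b: False}
  {d: True, u: True, s: True, b: False}
  {d: False, s: False, u: False, b: False}
  {u: True, d: False, s: False, b: False}
  {s: True, d: False, u: False, b: False}
  {u: True, s: True, d: False, b: False}
  {b: True, d: True, s: False, u: False}
  {b: True, u: True, d: True, s: False}
  {b: True, d: True, s: True, u: False}
  {b: True, u: True, d: True, s: True}
  {b: True, d: False, s: False, u: False}


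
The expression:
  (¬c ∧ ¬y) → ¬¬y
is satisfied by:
  {y: True, c: True}
  {y: True, c: False}
  {c: True, y: False}


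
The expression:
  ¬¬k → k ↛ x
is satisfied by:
  {k: False, x: False}
  {x: True, k: False}
  {k: True, x: False}


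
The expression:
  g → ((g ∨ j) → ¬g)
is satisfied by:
  {g: False}


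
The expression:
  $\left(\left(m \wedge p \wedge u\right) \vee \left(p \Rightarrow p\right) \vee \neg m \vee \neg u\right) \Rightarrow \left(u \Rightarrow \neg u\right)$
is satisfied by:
  {u: False}


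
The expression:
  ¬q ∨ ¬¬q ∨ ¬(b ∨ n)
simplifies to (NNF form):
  True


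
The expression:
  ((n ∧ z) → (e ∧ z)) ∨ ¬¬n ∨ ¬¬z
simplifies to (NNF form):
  True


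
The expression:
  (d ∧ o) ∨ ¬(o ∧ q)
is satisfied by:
  {d: True, o: False, q: False}
  {o: False, q: False, d: False}
  {d: True, q: True, o: False}
  {q: True, o: False, d: False}
  {d: True, o: True, q: False}
  {o: True, d: False, q: False}
  {d: True, q: True, o: True}


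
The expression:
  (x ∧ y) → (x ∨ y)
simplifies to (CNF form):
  True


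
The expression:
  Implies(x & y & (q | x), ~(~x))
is always true.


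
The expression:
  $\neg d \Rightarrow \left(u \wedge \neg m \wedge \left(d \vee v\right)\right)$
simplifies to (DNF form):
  $d \vee \left(u \wedge v \wedge \neg m\right)$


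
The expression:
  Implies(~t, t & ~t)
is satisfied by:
  {t: True}


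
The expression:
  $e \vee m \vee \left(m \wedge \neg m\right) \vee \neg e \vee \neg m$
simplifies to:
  $\text{True}$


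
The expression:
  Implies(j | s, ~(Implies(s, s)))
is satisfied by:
  {j: False, s: False}


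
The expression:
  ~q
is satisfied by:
  {q: False}


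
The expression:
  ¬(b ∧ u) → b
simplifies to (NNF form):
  b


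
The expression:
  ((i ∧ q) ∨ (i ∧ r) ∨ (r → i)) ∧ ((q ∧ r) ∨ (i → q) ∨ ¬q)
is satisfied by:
  {i: True, r: False}
  {r: False, i: False}
  {r: True, i: True}


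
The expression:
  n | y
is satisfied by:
  {n: True, y: True}
  {n: True, y: False}
  {y: True, n: False}


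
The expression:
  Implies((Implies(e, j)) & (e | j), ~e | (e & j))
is always true.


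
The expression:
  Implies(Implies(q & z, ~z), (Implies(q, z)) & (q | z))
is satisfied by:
  {z: True}


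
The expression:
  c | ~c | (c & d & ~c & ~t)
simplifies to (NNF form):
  True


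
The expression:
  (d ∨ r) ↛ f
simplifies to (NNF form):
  ¬f ∧ (d ∨ r)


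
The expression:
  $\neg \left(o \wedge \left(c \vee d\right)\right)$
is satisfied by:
  {d: False, o: False, c: False}
  {c: True, d: False, o: False}
  {d: True, c: False, o: False}
  {c: True, d: True, o: False}
  {o: True, c: False, d: False}


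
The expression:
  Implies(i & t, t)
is always true.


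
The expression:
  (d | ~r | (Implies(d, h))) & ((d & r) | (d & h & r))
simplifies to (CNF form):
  d & r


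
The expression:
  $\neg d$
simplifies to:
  $\neg d$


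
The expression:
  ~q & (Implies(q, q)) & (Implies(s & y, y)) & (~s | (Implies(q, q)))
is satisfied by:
  {q: False}


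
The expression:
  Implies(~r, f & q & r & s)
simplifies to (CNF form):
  r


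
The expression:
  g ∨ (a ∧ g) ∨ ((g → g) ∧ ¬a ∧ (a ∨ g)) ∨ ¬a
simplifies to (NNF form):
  g ∨ ¬a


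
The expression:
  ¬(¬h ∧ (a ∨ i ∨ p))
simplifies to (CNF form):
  (h ∨ ¬a) ∧ (h ∨ ¬i) ∧ (h ∨ ¬p)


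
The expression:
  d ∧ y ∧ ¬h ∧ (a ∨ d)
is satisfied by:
  {d: True, y: True, h: False}


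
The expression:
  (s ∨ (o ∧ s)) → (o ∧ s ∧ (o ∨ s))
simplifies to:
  o ∨ ¬s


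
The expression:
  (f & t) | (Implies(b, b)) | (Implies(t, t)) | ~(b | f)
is always true.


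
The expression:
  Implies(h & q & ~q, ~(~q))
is always true.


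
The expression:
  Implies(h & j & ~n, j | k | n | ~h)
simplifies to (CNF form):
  True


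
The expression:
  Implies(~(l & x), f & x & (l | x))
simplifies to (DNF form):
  (f & x) | (l & x)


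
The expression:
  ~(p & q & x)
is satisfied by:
  {p: False, q: False, x: False}
  {x: True, p: False, q: False}
  {q: True, p: False, x: False}
  {x: True, q: True, p: False}
  {p: True, x: False, q: False}
  {x: True, p: True, q: False}
  {q: True, p: True, x: False}


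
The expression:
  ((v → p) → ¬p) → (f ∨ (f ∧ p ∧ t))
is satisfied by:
  {p: True, f: True}
  {p: True, f: False}
  {f: True, p: False}


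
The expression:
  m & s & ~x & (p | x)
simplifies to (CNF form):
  m & p & s & ~x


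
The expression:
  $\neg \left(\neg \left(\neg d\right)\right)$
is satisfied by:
  {d: False}


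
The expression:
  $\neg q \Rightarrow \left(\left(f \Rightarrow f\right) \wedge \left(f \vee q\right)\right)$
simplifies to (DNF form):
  $f \vee q$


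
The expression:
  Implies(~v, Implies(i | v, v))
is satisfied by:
  {v: True, i: False}
  {i: False, v: False}
  {i: True, v: True}


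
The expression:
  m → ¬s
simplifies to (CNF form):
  ¬m ∨ ¬s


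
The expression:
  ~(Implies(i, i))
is never true.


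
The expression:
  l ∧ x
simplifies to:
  l ∧ x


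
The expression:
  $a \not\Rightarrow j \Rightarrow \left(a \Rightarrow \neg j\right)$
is always true.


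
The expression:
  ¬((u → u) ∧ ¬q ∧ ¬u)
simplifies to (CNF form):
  q ∨ u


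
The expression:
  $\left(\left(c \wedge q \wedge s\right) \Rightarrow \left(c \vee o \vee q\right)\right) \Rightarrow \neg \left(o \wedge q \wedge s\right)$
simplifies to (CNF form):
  $\neg o \vee \neg q \vee \neg s$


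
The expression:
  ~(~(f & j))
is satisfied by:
  {j: True, f: True}


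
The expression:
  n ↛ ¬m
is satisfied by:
  {m: True, n: True}


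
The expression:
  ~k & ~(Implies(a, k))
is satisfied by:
  {a: True, k: False}


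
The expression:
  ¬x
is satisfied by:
  {x: False}


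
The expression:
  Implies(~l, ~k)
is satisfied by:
  {l: True, k: False}
  {k: False, l: False}
  {k: True, l: True}


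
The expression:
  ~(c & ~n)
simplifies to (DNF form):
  n | ~c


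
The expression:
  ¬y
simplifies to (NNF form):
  ¬y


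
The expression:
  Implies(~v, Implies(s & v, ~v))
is always true.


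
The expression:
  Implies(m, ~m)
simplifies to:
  ~m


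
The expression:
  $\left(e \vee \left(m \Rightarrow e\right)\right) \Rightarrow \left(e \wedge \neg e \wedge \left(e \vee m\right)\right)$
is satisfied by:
  {m: True, e: False}


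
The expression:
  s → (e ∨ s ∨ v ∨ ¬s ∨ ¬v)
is always true.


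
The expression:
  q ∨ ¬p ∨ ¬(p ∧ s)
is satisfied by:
  {q: True, s: False, p: False}
  {s: False, p: False, q: False}
  {q: True, p: True, s: False}
  {p: True, s: False, q: False}
  {q: True, s: True, p: False}
  {s: True, q: False, p: False}
  {q: True, p: True, s: True}


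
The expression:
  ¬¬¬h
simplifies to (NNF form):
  ¬h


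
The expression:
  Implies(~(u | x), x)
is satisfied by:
  {x: True, u: True}
  {x: True, u: False}
  {u: True, x: False}


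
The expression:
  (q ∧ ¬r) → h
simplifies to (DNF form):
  h ∨ r ∨ ¬q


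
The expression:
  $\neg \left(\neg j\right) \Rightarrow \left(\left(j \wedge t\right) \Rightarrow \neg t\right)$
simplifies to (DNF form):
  $\neg j \vee \neg t$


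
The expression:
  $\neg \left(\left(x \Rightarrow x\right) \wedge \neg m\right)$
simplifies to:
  $m$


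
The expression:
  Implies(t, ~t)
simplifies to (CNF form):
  ~t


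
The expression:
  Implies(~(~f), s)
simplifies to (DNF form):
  s | ~f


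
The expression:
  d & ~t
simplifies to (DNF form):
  d & ~t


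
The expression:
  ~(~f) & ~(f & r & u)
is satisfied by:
  {f: True, u: False, r: False}
  {r: True, f: True, u: False}
  {u: True, f: True, r: False}


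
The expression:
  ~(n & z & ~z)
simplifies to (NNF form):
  True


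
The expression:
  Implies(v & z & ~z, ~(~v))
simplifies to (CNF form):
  True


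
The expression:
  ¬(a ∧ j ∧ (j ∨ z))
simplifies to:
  ¬a ∨ ¬j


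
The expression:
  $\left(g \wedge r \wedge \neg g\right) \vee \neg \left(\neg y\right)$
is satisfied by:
  {y: True}


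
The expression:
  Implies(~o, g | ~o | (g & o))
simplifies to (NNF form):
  True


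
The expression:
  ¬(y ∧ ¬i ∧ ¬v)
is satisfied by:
  {i: True, v: True, y: False}
  {i: True, v: False, y: False}
  {v: True, i: False, y: False}
  {i: False, v: False, y: False}
  {i: True, y: True, v: True}
  {i: True, y: True, v: False}
  {y: True, v: True, i: False}


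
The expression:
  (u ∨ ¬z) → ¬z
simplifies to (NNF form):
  ¬u ∨ ¬z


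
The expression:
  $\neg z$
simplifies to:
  $\neg z$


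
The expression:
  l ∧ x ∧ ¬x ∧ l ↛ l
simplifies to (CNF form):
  False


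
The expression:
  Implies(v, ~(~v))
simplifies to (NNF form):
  True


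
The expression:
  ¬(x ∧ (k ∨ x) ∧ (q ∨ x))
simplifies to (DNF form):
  ¬x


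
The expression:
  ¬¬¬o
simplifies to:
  ¬o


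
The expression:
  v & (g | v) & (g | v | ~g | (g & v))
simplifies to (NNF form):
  v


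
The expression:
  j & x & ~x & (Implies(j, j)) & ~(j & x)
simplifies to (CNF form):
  False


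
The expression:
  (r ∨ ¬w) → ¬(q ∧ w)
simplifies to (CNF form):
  ¬q ∨ ¬r ∨ ¬w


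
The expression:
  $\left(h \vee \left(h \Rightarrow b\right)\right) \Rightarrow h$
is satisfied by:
  {h: True}


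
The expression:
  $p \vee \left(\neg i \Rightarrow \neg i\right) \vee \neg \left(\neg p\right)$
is always true.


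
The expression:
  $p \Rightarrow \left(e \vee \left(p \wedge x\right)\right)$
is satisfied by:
  {x: True, e: True, p: False}
  {x: True, p: False, e: False}
  {e: True, p: False, x: False}
  {e: False, p: False, x: False}
  {x: True, e: True, p: True}
  {x: True, p: True, e: False}
  {e: True, p: True, x: False}


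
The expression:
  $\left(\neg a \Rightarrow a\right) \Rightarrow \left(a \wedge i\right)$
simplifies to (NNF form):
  $i \vee \neg a$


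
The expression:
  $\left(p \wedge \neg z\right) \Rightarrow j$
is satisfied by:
  {j: True, z: True, p: False}
  {j: True, p: False, z: False}
  {z: True, p: False, j: False}
  {z: False, p: False, j: False}
  {j: True, z: True, p: True}
  {j: True, p: True, z: False}
  {z: True, p: True, j: False}


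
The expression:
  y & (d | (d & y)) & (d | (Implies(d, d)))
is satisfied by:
  {d: True, y: True}


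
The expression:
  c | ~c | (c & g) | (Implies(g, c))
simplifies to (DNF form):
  True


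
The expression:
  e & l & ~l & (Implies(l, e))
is never true.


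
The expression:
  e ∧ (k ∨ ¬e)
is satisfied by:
  {e: True, k: True}


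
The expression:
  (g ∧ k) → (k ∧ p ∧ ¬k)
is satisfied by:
  {g: False, k: False}
  {k: True, g: False}
  {g: True, k: False}


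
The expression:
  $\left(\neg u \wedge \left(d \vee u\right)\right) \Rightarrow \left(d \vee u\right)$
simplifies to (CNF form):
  $\text{True}$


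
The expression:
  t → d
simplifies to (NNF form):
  d ∨ ¬t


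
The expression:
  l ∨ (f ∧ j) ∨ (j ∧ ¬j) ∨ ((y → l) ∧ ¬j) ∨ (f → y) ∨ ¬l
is always true.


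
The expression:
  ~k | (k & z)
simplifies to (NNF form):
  z | ~k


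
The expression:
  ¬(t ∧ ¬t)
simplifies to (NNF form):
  True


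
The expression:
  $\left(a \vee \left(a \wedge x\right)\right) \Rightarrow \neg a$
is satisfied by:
  {a: False}


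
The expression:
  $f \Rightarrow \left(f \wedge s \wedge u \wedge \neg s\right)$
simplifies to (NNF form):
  $\neg f$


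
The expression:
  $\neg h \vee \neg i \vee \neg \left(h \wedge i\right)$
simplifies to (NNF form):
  $\neg h \vee \neg i$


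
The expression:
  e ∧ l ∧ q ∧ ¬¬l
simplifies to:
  e ∧ l ∧ q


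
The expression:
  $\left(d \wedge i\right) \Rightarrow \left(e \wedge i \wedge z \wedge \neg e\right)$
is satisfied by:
  {d: False, i: False}
  {i: True, d: False}
  {d: True, i: False}


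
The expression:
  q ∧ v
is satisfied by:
  {q: True, v: True}


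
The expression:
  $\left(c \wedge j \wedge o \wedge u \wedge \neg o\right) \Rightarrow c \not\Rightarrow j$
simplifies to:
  $\text{True}$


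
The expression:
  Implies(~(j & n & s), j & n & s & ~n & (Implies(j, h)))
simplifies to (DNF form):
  j & n & s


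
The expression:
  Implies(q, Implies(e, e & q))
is always true.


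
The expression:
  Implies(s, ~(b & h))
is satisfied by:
  {s: False, b: False, h: False}
  {h: True, s: False, b: False}
  {b: True, s: False, h: False}
  {h: True, b: True, s: False}
  {s: True, h: False, b: False}
  {h: True, s: True, b: False}
  {b: True, s: True, h: False}


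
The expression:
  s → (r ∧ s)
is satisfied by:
  {r: True, s: False}
  {s: False, r: False}
  {s: True, r: True}


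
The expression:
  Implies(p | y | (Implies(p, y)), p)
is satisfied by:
  {p: True}


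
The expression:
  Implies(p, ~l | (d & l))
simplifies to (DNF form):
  d | ~l | ~p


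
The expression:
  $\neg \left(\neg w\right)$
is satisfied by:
  {w: True}


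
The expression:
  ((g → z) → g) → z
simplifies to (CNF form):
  z ∨ ¬g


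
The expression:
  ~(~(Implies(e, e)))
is always true.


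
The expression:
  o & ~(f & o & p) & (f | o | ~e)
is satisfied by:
  {o: True, p: False, f: False}
  {f: True, o: True, p: False}
  {p: True, o: True, f: False}


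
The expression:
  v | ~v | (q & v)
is always true.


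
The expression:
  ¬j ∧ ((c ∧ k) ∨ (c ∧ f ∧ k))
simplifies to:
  c ∧ k ∧ ¬j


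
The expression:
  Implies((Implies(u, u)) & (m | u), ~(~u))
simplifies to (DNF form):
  u | ~m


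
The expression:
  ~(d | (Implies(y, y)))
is never true.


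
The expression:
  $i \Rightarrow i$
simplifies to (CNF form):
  $\text{True}$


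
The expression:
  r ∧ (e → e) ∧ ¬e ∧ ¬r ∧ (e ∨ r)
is never true.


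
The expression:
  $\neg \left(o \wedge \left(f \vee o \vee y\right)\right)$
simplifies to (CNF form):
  $\neg o$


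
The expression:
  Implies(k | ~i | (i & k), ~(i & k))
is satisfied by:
  {k: False, i: False}
  {i: True, k: False}
  {k: True, i: False}


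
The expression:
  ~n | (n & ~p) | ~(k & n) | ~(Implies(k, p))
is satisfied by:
  {p: False, k: False, n: False}
  {n: True, p: False, k: False}
  {k: True, p: False, n: False}
  {n: True, k: True, p: False}
  {p: True, n: False, k: False}
  {n: True, p: True, k: False}
  {k: True, p: True, n: False}


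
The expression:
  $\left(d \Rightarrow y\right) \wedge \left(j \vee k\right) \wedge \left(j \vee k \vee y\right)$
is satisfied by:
  {k: True, y: True, j: True, d: False}
  {k: True, y: True, j: False, d: False}
  {k: True, j: True, y: False, d: False}
  {k: True, j: False, y: False, d: False}
  {y: True, j: True, k: False, d: False}
  {y: False, j: True, k: False, d: False}
  {k: True, d: True, y: True, j: True}
  {k: True, d: True, y: True, j: False}
  {d: True, y: True, j: True, k: False}


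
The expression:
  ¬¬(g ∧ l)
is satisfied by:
  {g: True, l: True}


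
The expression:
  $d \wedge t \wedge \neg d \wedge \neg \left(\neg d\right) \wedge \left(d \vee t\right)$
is never true.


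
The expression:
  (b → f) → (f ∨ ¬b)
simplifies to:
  True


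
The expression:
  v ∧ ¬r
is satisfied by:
  {v: True, r: False}


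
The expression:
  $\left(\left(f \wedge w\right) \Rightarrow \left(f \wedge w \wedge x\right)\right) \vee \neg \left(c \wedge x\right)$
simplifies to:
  $\text{True}$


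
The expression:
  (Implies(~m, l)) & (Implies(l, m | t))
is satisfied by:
  {l: True, m: True, t: True}
  {l: True, m: True, t: False}
  {m: True, t: True, l: False}
  {m: True, t: False, l: False}
  {l: True, t: True, m: False}


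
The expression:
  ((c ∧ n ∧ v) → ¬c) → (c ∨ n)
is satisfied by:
  {n: True, c: True}
  {n: True, c: False}
  {c: True, n: False}


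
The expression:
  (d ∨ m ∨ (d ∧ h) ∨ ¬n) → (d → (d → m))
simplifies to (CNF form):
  m ∨ ¬d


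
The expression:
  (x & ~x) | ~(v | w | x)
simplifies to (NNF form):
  ~v & ~w & ~x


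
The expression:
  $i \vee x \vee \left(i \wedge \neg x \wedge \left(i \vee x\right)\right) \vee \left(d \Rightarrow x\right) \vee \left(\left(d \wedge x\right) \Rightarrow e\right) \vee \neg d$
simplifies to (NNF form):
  $\text{True}$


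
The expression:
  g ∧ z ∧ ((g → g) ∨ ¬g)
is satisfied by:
  {z: True, g: True}


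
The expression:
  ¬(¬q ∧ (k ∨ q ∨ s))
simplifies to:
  q ∨ (¬k ∧ ¬s)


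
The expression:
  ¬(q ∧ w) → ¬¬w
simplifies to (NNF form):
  w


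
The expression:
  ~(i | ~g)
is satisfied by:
  {g: True, i: False}


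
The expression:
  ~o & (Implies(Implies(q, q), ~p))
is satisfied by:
  {o: False, p: False}


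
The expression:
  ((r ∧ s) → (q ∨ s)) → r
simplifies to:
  r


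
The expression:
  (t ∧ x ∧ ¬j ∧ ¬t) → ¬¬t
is always true.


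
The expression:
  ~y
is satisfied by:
  {y: False}


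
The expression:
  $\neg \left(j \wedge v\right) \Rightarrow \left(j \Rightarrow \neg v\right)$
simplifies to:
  $\text{True}$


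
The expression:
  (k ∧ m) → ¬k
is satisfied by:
  {k: False, m: False}
  {m: True, k: False}
  {k: True, m: False}


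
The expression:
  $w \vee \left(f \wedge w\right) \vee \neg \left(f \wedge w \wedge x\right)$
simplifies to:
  $\text{True}$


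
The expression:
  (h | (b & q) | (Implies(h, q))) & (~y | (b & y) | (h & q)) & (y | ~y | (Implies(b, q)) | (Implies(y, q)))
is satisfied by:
  {b: True, h: True, q: True, y: False}
  {b: True, h: True, q: False, y: False}
  {b: True, q: True, h: False, y: False}
  {b: True, q: False, h: False, y: False}
  {h: True, q: True, b: False, y: False}
  {h: True, b: False, q: False, y: False}
  {h: False, q: True, b: False, y: False}
  {h: False, b: False, q: False, y: False}
  {b: True, y: True, h: True, q: True}
  {b: True, y: True, h: True, q: False}
  {b: True, y: True, q: True, h: False}
  {b: True, y: True, q: False, h: False}
  {y: True, h: True, q: True, b: False}


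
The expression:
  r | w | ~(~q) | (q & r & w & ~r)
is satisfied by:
  {r: True, q: True, w: True}
  {r: True, q: True, w: False}
  {r: True, w: True, q: False}
  {r: True, w: False, q: False}
  {q: True, w: True, r: False}
  {q: True, w: False, r: False}
  {w: True, q: False, r: False}


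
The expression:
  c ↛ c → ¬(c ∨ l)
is always true.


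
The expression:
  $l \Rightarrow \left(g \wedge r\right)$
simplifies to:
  $\left(g \wedge r\right) \vee \neg l$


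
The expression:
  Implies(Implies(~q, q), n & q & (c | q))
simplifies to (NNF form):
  n | ~q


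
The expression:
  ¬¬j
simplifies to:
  j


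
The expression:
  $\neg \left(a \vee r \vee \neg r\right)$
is never true.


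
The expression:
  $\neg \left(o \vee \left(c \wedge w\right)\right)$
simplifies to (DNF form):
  $\left(\neg c \wedge \neg o\right) \vee \left(\neg o \wedge \neg w\right)$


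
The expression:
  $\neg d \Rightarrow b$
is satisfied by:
  {b: True, d: True}
  {b: True, d: False}
  {d: True, b: False}


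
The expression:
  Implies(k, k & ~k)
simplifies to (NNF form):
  ~k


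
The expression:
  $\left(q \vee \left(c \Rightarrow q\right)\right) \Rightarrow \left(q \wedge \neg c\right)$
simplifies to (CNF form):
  $\left(c \vee q\right) \wedge \left(c \vee \neg c\right) \wedge \left(q \vee \neg q\right) \wedge \left(\neg c \vee \neg q\right)$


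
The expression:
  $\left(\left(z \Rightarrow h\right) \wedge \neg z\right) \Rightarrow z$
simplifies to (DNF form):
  $z$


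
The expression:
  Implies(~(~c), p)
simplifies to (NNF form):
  p | ~c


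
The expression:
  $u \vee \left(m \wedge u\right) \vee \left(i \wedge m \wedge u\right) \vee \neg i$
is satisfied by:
  {u: True, i: False}
  {i: False, u: False}
  {i: True, u: True}


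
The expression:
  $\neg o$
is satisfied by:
  {o: False}


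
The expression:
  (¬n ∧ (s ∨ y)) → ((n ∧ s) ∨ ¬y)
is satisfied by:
  {n: True, y: False}
  {y: False, n: False}
  {y: True, n: True}


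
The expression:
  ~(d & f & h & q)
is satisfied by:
  {h: False, q: False, d: False, f: False}
  {f: True, h: False, q: False, d: False}
  {d: True, h: False, q: False, f: False}
  {f: True, d: True, h: False, q: False}
  {q: True, f: False, h: False, d: False}
  {f: True, q: True, h: False, d: False}
  {d: True, q: True, f: False, h: False}
  {f: True, d: True, q: True, h: False}
  {h: True, d: False, q: False, f: False}
  {f: True, h: True, d: False, q: False}
  {d: True, h: True, f: False, q: False}
  {f: True, d: True, h: True, q: False}
  {q: True, h: True, d: False, f: False}
  {f: True, q: True, h: True, d: False}
  {d: True, q: True, h: True, f: False}


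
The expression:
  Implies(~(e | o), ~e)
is always true.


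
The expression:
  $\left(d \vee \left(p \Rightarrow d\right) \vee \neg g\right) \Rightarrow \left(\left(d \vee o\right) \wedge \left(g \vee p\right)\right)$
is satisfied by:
  {d: True, o: True, p: True, g: True}
  {d: True, p: True, g: True, o: False}
  {o: True, p: True, g: True, d: False}
  {p: True, g: True, o: False, d: False}
  {o: True, p: True, d: True, g: False}
  {p: True, d: True, o: False, g: False}
  {p: True, o: True, d: False, g: False}
  {o: True, d: True, g: True, p: False}
  {d: True, g: True, o: False, p: False}
  {o: True, g: True, d: False, p: False}


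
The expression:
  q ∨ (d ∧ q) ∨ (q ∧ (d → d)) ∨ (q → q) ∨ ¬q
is always true.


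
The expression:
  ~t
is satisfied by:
  {t: False}


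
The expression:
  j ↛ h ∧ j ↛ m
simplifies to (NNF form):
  j ∧ ¬h ∧ ¬m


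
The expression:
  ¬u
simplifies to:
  ¬u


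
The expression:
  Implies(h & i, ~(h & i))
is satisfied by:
  {h: False, i: False}
  {i: True, h: False}
  {h: True, i: False}


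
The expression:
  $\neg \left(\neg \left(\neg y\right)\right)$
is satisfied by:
  {y: False}


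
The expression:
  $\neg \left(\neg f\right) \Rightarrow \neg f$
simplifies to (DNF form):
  $\neg f$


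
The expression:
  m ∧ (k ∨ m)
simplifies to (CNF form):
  m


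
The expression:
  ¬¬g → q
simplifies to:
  q ∨ ¬g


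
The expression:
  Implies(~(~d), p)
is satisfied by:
  {p: True, d: False}
  {d: False, p: False}
  {d: True, p: True}


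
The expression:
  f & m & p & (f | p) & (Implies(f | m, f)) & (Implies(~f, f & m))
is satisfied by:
  {m: True, p: True, f: True}


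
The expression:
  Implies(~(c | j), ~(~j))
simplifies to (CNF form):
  c | j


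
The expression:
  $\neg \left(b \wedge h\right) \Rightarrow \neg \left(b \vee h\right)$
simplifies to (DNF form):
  $\left(b \wedge h\right) \vee \left(\neg b \wedge \neg h\right)$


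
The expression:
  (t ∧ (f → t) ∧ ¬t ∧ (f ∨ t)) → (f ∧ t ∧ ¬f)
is always true.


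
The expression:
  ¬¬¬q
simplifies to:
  ¬q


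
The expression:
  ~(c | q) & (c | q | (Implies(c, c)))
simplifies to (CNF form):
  ~c & ~q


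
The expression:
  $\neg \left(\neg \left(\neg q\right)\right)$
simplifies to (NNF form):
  $\neg q$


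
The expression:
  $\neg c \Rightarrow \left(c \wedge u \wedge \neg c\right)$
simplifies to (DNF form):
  $c$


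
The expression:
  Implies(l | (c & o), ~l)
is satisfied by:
  {l: False}


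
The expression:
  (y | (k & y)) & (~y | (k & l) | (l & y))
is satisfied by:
  {y: True, l: True}


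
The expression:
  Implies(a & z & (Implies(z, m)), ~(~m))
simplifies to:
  True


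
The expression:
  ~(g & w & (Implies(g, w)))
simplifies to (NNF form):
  ~g | ~w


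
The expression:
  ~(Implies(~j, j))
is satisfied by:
  {j: False}


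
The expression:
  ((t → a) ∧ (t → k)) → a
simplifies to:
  a ∨ t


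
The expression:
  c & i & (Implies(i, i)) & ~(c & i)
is never true.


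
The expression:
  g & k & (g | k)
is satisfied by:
  {g: True, k: True}


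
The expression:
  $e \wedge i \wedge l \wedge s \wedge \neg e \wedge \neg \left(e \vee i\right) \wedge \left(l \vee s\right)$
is never true.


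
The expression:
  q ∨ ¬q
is always true.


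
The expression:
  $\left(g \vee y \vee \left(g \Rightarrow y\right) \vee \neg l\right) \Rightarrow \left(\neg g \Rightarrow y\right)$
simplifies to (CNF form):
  $g \vee y$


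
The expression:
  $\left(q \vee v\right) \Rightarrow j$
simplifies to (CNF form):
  $\left(j \vee \neg q\right) \wedge \left(j \vee \neg v\right)$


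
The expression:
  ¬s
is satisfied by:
  {s: False}


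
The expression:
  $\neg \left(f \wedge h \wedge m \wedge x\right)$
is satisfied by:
  {h: False, m: False, x: False, f: False}
  {f: True, h: False, m: False, x: False}
  {x: True, h: False, m: False, f: False}
  {f: True, x: True, h: False, m: False}
  {m: True, f: False, h: False, x: False}
  {f: True, m: True, h: False, x: False}
  {x: True, m: True, f: False, h: False}
  {f: True, x: True, m: True, h: False}
  {h: True, x: False, m: False, f: False}
  {f: True, h: True, x: False, m: False}
  {x: True, h: True, f: False, m: False}
  {f: True, x: True, h: True, m: False}
  {m: True, h: True, x: False, f: False}
  {f: True, m: True, h: True, x: False}
  {x: True, m: True, h: True, f: False}


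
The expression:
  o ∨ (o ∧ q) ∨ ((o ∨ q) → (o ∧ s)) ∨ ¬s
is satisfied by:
  {o: True, s: False, q: False}
  {s: False, q: False, o: False}
  {o: True, q: True, s: False}
  {q: True, s: False, o: False}
  {o: True, s: True, q: False}
  {s: True, o: False, q: False}
  {o: True, q: True, s: True}


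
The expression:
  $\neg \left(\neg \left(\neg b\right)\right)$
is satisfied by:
  {b: False}


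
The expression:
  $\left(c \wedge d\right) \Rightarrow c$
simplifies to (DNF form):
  $\text{True}$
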